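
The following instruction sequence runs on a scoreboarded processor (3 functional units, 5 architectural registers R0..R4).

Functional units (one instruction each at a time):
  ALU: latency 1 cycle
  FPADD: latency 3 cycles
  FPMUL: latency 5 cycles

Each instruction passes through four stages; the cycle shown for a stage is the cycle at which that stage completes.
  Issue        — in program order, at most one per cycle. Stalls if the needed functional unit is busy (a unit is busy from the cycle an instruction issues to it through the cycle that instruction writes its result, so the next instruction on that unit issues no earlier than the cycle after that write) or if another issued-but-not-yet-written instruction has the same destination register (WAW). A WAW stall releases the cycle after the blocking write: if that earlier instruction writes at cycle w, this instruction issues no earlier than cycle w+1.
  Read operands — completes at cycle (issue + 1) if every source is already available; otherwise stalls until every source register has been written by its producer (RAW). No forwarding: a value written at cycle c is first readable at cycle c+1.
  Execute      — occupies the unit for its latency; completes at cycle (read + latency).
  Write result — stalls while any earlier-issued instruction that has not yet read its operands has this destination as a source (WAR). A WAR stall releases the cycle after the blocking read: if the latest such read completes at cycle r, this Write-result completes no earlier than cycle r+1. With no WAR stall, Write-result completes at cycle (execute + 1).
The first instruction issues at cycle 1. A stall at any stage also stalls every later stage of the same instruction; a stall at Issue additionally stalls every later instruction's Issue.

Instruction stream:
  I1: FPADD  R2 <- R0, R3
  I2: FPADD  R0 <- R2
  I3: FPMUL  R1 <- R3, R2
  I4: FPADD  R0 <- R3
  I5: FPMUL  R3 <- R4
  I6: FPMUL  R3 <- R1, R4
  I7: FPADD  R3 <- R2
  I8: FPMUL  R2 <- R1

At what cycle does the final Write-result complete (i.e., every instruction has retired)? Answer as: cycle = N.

I1  is:1  ro:2  ex:5  wr:6
I2  is:7  ro:8  ex:11  wr:12  — struct: FPADD busy until I1 writes@6
I3  is:8  ro:9  ex:14  wr:15
I4  is:13  ro:14  ex:17  wr:18  — struct: FPADD busy until I2 writes@12
I5  is:16  ro:17  ex:22  wr:23  — struct: FPMUL busy until I3 writes@15
I6  is:24  ro:25  ex:30  wr:31  — struct: FPMUL busy until I5 writes@23
I7  is:32  ro:33  ex:36  wr:37  — WAW R3: wait I6 write@31
I8  is:33  ro:34  ex:39  wr:40

cycle = 40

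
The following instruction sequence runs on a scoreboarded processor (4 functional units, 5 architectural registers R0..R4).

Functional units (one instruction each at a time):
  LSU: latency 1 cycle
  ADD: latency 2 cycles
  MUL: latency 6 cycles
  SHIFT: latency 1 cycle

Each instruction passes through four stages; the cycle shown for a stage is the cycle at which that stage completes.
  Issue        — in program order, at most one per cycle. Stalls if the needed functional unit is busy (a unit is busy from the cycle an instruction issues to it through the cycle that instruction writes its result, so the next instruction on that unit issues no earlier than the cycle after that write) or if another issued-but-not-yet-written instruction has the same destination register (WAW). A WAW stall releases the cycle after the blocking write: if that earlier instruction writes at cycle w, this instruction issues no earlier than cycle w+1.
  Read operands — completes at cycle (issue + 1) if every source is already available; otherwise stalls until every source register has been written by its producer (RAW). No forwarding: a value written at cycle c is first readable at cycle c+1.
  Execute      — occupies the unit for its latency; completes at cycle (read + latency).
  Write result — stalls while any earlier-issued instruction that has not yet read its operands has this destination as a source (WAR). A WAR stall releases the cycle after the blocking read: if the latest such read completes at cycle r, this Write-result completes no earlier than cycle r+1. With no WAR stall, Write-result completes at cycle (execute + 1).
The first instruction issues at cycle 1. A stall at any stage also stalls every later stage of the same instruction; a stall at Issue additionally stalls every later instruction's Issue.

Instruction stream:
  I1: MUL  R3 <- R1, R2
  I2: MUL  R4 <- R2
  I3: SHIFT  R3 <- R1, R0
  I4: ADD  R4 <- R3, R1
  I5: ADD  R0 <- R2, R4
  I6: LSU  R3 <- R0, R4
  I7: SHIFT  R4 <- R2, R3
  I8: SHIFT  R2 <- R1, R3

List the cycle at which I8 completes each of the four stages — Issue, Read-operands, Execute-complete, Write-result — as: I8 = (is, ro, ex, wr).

[I1] 1/2/8/9
[I2] 10/11/17/18  (struct: MUL busy until I1 writes@9)
[I3] 11/12/13/14
[I4] 19/20/22/23  (WAW R4: wait I2 write@18)
[I5] 24/25/27/28  (struct: ADD busy until I4 writes@23)
[I6] 25/29/30/31  (RAW R0: wait I5 write@28)
[I7] 26/32/33/34  (RAW R3: wait I6 write@31)
[I8] 35/36/37/38  (struct: SHIFT busy until I7 writes@34)

I8 = (35, 36, 37, 38)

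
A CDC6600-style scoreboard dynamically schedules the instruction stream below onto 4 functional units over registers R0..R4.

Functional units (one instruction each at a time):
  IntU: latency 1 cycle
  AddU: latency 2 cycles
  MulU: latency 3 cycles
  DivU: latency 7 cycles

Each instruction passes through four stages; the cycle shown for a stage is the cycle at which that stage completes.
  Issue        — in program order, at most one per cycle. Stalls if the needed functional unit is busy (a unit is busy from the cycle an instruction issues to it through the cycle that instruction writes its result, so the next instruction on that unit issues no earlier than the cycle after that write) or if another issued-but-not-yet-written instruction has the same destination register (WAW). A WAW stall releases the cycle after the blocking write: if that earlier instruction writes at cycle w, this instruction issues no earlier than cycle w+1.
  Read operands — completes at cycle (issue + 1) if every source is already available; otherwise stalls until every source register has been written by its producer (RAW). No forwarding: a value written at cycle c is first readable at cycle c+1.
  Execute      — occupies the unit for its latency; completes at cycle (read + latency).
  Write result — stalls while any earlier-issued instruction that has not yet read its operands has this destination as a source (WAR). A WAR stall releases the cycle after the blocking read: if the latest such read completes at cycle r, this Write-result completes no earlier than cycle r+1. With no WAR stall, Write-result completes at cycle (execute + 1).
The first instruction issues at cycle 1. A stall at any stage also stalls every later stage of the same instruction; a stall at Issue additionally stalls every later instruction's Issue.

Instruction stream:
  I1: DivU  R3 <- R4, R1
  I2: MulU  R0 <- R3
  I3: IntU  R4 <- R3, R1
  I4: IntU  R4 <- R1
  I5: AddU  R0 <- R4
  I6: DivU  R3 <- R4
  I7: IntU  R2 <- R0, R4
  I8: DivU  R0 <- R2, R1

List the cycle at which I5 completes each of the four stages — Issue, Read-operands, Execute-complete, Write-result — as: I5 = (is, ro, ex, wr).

I1: IS=1 RO=2 EX=9 WR=10
I2: IS=2 RO=11 EX=14 WR=15  [RAW R3: wait I1 write@10]
I3: IS=3 RO=11 EX=12 WR=13  [RAW R3: wait I1 write@10]
I4: IS=14 RO=15 EX=16 WR=17  [struct: IntU busy until I3 writes@13]
I5: IS=16 RO=18 EX=20 WR=21  [WAW R0: wait I2 write@15; RAW R4: wait I4 write@17]
I6: IS=17 RO=18 EX=25 WR=26
I7: IS=18 RO=22 EX=23 WR=24  [RAW R0: wait I5 write@21]
I8: IS=27 RO=28 EX=35 WR=36  [struct: DivU busy until I6 writes@26]

I5 = (16, 18, 20, 21)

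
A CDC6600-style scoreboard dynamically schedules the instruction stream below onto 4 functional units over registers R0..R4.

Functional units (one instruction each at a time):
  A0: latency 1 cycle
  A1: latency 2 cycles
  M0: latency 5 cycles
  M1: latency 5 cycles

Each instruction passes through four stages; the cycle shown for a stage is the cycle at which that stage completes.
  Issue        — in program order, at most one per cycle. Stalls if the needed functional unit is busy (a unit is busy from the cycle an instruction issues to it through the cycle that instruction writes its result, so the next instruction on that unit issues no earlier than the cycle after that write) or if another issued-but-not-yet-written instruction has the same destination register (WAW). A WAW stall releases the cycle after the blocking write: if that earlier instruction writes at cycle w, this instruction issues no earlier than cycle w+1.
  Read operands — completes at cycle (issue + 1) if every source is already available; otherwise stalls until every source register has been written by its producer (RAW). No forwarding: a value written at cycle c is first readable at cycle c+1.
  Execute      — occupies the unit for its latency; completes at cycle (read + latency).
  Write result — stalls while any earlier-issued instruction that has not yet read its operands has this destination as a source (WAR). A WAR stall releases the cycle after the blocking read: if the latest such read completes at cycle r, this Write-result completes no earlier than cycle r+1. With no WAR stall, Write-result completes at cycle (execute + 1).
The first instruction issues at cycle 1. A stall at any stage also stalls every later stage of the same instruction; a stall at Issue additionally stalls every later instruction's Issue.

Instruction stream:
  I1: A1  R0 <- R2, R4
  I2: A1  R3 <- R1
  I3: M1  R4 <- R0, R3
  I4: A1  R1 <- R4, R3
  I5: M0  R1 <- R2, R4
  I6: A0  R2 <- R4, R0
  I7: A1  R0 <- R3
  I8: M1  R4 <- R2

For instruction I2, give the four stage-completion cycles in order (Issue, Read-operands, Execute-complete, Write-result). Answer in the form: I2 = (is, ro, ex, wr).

I1  is:1  ro:2  ex:4  wr:5
I2  is:6  ro:7  ex:9  wr:10  — struct: A1 busy until I1 writes@5
I3  is:7  ro:11  ex:16  wr:17  — RAW R3: wait I2 write@10
I4  is:11  ro:18  ex:20  wr:21  — struct: A1 busy until I2 writes@10, RAW R4: wait I3 write@17
I5  is:22  ro:23  ex:28  wr:29  — WAW R1: wait I4 write@21
I6  is:23  ro:24  ex:25  wr:26
I7  is:24  ro:25  ex:27  wr:28
I8  is:25  ro:27  ex:32  wr:33  — RAW R2: wait I6 write@26

I2 = (6, 7, 9, 10)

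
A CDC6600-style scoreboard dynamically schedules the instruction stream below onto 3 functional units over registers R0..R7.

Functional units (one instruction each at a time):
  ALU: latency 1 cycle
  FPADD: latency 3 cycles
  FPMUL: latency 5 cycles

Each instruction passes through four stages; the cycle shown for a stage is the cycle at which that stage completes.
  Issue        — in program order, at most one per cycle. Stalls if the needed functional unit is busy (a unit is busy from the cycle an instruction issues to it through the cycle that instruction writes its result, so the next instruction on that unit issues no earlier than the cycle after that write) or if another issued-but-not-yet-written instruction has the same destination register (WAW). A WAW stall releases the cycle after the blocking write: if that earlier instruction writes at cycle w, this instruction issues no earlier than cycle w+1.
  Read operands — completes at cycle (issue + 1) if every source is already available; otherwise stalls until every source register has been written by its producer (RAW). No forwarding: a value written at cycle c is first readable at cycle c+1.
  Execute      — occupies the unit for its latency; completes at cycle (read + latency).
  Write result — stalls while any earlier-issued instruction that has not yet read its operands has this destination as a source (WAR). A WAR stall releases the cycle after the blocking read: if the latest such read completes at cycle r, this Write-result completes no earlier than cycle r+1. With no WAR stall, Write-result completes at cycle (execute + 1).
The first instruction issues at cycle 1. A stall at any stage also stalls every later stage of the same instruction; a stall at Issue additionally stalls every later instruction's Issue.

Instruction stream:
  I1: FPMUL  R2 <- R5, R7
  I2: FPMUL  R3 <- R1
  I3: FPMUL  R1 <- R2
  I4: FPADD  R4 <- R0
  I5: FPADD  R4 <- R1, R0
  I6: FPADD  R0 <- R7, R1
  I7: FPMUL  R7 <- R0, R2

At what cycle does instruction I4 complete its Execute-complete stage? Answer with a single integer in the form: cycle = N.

cycle 1: I1→FPMUL
cycle 2: I1 RO
cycle 7: I1 EX
cycle 8: I1 WR R2
cycle 9: I2→FPMUL
cycle 10: I2 RO
cycle 15: I2 EX
cycle 16: I2 WR R3
cycle 17: I3→FPMUL
cycle 18: I3 RO; I4→FPADD
cycle 19: I4 RO
cycle 22: I4 EX
cycle 23: I3 EX; I4 WR R4
cycle 24: I3 WR R1; I5→FPADD
cycle 25: I5 RO
cycle 28: I5 EX
cycle 29: I5 WR R4
cycle 30: I6→FPADD
cycle 31: I6 RO; I7→FPMUL
cycle 34: I6 EX
cycle 35: I6 WR R0
cycle 36: I7 RO
cycle 41: I7 EX
cycle 42: I7 WR R7

cycle = 22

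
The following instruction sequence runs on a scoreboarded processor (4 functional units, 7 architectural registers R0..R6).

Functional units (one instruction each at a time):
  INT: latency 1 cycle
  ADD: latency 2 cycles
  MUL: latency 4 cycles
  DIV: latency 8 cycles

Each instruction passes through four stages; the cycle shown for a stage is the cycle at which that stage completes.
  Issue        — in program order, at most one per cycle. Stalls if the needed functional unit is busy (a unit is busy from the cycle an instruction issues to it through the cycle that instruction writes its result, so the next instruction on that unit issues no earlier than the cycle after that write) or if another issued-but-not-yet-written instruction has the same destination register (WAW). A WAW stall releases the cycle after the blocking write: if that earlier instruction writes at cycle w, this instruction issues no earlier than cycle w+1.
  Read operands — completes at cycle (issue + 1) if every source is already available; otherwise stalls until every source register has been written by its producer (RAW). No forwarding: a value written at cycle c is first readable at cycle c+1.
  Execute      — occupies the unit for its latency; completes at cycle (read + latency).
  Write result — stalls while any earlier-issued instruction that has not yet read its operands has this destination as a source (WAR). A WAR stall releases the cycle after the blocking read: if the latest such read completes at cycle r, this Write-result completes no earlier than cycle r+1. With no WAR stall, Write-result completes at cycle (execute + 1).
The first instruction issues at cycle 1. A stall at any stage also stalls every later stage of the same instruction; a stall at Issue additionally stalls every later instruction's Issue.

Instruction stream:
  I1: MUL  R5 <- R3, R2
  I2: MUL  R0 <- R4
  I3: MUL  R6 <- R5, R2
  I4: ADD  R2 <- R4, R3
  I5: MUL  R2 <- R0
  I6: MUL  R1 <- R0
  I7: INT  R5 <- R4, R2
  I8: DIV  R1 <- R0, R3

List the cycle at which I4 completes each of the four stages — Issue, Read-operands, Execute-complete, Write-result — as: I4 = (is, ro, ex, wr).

I4 = (16, 17, 19, 20)

t=1  I1 issues→MUL
t=2  I1 reads
t=6  I1 exec-done
t=7  I1 writes R5
t=8  I2 issues→MUL
t=9  I2 reads
t=13  I2 exec-done
t=14  I2 writes R0
t=15  I3 issues→MUL
t=16  I3 reads; I4 issues→ADD
t=17  I4 reads
t=19  I4 exec-done
t=20  I3 exec-done; I4 writes R2
t=21  I3 writes R6
t=22  I5 issues→MUL
t=23  I5 reads
t=27  I5 exec-done
t=28  I5 writes R2
t=29  I6 issues→MUL
t=30  I6 reads; I7 issues→INT
t=31  I7 reads
t=32  I7 exec-done
t=33  I7 writes R5
t=34  I6 exec-done
t=35  I6 writes R1
t=36  I8 issues→DIV
t=37  I8 reads
t=45  I8 exec-done
t=46  I8 writes R1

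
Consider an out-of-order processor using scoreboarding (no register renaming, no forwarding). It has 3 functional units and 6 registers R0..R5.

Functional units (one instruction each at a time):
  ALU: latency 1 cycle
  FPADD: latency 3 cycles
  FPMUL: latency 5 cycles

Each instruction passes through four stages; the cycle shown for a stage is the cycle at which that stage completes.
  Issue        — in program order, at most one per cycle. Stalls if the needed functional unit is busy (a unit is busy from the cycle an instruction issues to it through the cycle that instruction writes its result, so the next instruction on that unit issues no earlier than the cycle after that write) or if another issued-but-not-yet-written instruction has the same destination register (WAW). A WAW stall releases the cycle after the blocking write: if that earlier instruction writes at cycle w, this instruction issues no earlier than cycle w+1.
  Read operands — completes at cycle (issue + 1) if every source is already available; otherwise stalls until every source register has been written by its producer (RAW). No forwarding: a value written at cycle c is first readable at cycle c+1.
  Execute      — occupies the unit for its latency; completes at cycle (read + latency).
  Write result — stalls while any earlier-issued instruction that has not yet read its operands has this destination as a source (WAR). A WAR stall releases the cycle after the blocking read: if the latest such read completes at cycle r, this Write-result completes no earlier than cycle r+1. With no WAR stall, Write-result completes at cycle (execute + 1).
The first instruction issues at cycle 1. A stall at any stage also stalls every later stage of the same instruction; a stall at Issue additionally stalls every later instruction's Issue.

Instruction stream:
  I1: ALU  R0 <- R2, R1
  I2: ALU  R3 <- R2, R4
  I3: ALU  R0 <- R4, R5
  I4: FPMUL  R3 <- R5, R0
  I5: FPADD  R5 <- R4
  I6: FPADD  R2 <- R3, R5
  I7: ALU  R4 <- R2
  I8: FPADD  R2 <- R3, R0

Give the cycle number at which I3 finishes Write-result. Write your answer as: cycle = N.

1) issue 1, read 2, done 3, write 4
2) issue 5, read 6, done 7, write 8  <struct: ALU busy until I1 writes@4>
3) issue 9, read 10, done 11, write 12  <struct: ALU busy until I2 writes@8>
4) issue 10, read 13, done 18, write 19  <RAW R0: wait I3 write@12>
5) issue 11, read 12, done 15, write 16
6) issue 17, read 20, done 23, write 24  <struct: FPADD busy until I5 writes@16 / RAW R3: wait I4 write@19>
7) issue 18, read 25, done 26, write 27  <RAW R2: wait I6 write@24>
8) issue 25, read 26, done 29, write 30  <struct: FPADD busy until I6 writes@24>

cycle = 12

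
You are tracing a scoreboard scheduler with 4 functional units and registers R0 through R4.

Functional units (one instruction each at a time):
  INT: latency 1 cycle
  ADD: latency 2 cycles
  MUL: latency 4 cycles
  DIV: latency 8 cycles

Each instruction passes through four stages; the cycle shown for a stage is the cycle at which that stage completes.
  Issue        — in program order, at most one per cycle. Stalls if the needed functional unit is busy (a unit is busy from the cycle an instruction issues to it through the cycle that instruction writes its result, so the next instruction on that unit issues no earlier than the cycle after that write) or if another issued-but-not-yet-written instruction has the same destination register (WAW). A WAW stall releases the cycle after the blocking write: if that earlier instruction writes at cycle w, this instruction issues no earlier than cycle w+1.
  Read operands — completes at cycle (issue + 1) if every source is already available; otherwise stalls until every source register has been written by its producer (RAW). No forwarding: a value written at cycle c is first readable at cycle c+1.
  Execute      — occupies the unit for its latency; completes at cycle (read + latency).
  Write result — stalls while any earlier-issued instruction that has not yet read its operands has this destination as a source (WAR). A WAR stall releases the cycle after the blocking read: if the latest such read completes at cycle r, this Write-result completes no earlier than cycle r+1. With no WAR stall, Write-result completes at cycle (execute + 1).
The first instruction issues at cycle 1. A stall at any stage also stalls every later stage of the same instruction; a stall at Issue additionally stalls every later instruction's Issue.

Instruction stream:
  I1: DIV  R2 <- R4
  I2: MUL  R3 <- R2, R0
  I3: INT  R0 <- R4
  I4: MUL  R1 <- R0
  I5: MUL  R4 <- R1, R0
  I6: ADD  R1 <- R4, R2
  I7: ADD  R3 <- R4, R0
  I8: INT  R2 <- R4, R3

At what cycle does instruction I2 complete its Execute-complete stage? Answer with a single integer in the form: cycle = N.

c1: I1→DIV
c2: I1 RO | I2→MUL
c3: I3→INT
c4: I3 RO
c5: I3 EX
c10: I1 EX
c11: I1 WR R2
c12: I2 RO
c13: I3 WR R0
c16: I2 EX
c17: I2 WR R3
c18: I4→MUL
c19: I4 RO
c23: I4 EX
c24: I4 WR R1
c25: I5→MUL
c26: I5 RO | I6→ADD
c30: I5 EX
c31: I5 WR R4
c32: I6 RO
c34: I6 EX
c35: I6 WR R1
c36: I7→ADD
c37: I7 RO | I8→INT
c39: I7 EX
c40: I7 WR R3
c41: I8 RO
c42: I8 EX
c43: I8 WR R2

cycle = 16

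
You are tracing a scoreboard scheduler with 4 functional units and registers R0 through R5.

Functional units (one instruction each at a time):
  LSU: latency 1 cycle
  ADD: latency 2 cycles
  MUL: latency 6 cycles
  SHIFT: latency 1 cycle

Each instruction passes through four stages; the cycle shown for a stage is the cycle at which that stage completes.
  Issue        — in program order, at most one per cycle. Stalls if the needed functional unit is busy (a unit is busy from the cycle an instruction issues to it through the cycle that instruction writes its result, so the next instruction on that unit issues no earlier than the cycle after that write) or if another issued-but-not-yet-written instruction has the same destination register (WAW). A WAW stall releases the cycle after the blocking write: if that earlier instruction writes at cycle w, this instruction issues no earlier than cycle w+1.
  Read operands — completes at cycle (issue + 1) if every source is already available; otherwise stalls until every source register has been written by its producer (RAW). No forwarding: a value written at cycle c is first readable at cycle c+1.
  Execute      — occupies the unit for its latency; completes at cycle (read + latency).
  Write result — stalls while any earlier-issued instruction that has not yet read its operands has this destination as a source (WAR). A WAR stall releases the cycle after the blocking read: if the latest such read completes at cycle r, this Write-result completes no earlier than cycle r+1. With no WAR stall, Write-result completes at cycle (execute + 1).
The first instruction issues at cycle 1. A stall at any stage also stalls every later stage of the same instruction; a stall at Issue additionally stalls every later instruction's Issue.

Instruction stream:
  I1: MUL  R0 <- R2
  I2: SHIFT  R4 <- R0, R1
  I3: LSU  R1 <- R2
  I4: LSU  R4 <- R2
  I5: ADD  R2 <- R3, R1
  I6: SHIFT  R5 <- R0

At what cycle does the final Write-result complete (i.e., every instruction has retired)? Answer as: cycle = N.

1) issue 1, read 2, done 8, write 9
2) issue 2, read 10, done 11, write 12  <RAW R0: wait I1 write@9>
3) issue 3, read 4, done 5, write 11  <WAR R1: wait I2 read@10>
4) issue 13, read 14, done 15, write 16  <WAW R4: wait I2 write@12>
5) issue 14, read 15, done 17, write 18
6) issue 15, read 16, done 17, write 18

cycle = 18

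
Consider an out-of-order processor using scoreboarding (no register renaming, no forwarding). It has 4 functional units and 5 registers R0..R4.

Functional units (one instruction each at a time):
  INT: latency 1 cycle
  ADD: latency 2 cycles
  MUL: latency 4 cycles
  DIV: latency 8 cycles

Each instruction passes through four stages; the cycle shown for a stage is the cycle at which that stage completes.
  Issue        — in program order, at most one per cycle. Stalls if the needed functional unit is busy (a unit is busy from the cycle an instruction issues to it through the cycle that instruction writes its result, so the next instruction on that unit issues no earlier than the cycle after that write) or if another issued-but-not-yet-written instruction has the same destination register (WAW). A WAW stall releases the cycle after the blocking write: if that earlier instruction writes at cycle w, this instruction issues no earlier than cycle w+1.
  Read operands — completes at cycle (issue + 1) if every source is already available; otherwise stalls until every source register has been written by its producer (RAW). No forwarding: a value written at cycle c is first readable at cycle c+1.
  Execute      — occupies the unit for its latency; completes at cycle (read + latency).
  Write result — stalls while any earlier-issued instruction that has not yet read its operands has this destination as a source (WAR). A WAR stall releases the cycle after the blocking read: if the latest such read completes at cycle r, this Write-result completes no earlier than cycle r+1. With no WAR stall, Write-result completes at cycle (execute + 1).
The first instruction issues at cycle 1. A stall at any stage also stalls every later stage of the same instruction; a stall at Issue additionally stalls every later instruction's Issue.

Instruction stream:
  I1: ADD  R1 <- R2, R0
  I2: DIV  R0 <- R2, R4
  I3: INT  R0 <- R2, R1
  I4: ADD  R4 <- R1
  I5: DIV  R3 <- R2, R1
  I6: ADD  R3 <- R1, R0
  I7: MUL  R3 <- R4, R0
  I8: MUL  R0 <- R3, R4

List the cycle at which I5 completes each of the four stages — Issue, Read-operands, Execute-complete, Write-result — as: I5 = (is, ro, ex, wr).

I5 = (15, 16, 24, 25)

  I1 | 1 | 2 | 4 | 5
  I2 | 2 | 3 | 11 | 12
  I3 | 13 | 14 | 15 | 16   WAW R0: wait I2 write@12
  I4 | 14 | 15 | 17 | 18
  I5 | 15 | 16 | 24 | 25
  I6 | 26 | 27 | 29 | 30   WAW R3: wait I5 write@25
  I7 | 31 | 32 | 36 | 37   WAW R3: wait I6 write@30
  I8 | 38 | 39 | 43 | 44   struct: MUL busy until I7 writes@37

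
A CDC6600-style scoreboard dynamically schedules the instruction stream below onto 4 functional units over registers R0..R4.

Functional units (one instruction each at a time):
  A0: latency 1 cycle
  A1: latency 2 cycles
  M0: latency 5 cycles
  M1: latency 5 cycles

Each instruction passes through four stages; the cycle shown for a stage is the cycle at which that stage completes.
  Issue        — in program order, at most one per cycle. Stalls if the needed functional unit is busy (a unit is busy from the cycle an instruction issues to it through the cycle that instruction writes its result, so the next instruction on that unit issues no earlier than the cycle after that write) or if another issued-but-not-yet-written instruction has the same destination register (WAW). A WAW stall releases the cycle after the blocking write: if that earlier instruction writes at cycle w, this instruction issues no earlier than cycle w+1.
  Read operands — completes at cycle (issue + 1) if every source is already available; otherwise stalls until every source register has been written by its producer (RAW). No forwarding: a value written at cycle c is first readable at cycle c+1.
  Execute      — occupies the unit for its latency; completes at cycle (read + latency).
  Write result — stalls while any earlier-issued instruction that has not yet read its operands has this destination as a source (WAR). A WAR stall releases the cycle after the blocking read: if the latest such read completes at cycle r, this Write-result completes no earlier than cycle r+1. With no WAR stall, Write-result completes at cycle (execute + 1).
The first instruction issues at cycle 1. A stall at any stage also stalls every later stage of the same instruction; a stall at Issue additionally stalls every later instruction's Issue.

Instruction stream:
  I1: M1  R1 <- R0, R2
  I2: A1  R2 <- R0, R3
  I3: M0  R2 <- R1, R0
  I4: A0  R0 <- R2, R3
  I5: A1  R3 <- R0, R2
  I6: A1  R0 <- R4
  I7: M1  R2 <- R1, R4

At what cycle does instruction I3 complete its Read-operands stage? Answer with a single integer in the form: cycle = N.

cycle = 9

[1] I1 dispatched to M1
[2] I1 operands ready · I2 dispatched to A1
[3] I2 operands ready
[5] I2 complete
[6] R2←I2
[7] I1 complete · I3 dispatched to M0
[8] R1←I1 · I4 dispatched to A0
[9] I3 operands ready · I5 dispatched to A1
[14] I3 complete
[15] R2←I3
[16] I4 operands ready
[17] I4 complete
[18] R0←I4
[19] I5 operands ready
[21] I5 complete
[22] R3←I5
[23] I6 dispatched to A1
[24] I6 operands ready · I7 dispatched to M1
[25] I7 operands ready
[26] I6 complete
[27] R0←I6
[30] I7 complete
[31] R2←I7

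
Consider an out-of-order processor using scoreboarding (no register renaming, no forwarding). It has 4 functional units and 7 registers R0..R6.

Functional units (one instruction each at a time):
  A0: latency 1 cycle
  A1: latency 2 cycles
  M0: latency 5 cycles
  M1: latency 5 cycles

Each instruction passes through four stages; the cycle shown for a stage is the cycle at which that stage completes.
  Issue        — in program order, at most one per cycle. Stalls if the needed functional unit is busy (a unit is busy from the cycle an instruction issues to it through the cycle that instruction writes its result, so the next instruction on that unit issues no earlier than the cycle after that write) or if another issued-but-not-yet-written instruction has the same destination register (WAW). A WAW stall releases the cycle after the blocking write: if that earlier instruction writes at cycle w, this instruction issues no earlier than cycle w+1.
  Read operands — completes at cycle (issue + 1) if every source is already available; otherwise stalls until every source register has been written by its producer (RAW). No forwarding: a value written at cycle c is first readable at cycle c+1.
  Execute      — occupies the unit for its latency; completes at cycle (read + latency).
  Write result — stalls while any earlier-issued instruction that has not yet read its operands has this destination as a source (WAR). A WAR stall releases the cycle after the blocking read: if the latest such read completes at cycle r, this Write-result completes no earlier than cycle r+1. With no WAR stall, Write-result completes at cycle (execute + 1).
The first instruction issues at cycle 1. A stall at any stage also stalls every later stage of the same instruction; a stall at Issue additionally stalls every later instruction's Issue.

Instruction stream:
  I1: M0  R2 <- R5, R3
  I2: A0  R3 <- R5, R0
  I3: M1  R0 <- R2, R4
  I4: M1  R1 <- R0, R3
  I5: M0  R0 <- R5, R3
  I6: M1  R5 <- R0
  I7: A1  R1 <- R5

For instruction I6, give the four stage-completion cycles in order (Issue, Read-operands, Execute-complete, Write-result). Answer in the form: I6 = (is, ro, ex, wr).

  I1 | 1 | 2 | 7 | 8
  I2 | 2 | 3 | 4 | 5
  I3 | 3 | 9 | 14 | 15   RAW R2: wait I1 write@8
  I4 | 16 | 17 | 22 | 23   struct: M1 busy until I3 writes@15
  I5 | 17 | 18 | 23 | 24
  I6 | 24 | 25 | 30 | 31   struct: M1 busy until I4 writes@23
  I7 | 25 | 32 | 34 | 35   RAW R5: wait I6 write@31

I6 = (24, 25, 30, 31)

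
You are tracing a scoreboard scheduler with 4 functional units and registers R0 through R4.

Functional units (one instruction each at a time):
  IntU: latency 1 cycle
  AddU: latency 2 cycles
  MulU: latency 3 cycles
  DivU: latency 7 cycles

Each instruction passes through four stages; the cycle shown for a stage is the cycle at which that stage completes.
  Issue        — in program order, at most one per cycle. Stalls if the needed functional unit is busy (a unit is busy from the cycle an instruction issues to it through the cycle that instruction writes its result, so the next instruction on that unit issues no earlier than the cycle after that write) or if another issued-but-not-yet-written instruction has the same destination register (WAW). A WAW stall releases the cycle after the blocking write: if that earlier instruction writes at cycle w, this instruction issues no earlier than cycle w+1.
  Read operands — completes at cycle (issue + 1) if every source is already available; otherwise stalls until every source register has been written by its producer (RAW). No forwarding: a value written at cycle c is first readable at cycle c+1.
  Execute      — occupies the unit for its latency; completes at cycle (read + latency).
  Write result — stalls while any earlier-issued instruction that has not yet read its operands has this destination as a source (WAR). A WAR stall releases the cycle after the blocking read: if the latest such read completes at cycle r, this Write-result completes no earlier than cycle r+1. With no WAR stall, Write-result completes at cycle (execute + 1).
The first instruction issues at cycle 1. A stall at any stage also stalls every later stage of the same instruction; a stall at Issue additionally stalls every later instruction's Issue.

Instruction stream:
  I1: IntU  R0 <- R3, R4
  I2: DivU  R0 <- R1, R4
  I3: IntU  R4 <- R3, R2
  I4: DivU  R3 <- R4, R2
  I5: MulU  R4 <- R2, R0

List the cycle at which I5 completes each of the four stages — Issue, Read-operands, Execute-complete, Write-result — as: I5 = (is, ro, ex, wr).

I1  is:1  ro:2  ex:3  wr:4
I2  is:5  ro:6  ex:13  wr:14  — WAW R0: wait I1 write@4
I3  is:6  ro:7  ex:8  wr:9
I4  is:15  ro:16  ex:23  wr:24  — struct: DivU busy until I2 writes@14
I5  is:16  ro:17  ex:20  wr:21

I5 = (16, 17, 20, 21)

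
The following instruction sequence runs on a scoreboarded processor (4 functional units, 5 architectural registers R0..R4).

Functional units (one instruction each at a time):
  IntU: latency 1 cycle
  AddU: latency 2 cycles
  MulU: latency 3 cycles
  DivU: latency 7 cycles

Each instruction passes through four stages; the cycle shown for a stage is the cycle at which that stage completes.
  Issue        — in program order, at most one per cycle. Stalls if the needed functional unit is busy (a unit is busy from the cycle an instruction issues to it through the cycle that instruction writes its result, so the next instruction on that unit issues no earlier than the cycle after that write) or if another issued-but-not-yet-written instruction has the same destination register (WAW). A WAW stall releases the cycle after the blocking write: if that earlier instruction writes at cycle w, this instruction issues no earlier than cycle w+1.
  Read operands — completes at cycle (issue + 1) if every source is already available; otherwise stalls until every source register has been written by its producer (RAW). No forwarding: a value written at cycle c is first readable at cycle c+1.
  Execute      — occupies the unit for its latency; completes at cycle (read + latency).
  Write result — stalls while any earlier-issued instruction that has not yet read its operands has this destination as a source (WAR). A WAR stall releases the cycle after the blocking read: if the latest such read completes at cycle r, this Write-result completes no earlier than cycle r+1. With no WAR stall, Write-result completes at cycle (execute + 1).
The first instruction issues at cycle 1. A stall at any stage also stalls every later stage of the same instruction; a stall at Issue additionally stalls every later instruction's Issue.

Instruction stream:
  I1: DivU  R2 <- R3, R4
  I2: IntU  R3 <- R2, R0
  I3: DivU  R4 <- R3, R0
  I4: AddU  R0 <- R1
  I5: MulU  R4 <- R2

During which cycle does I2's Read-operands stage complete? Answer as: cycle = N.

cycle = 11

[I1] 1/2/9/10
[I2] 2/11/12/13  (RAW R2: wait I1 write@10)
[I3] 11/14/21/22  (struct: DivU busy until I1 writes@10; RAW R3: wait I2 write@13)
[I4] 12/13/15/16
[I5] 23/24/27/28  (WAW R4: wait I3 write@22)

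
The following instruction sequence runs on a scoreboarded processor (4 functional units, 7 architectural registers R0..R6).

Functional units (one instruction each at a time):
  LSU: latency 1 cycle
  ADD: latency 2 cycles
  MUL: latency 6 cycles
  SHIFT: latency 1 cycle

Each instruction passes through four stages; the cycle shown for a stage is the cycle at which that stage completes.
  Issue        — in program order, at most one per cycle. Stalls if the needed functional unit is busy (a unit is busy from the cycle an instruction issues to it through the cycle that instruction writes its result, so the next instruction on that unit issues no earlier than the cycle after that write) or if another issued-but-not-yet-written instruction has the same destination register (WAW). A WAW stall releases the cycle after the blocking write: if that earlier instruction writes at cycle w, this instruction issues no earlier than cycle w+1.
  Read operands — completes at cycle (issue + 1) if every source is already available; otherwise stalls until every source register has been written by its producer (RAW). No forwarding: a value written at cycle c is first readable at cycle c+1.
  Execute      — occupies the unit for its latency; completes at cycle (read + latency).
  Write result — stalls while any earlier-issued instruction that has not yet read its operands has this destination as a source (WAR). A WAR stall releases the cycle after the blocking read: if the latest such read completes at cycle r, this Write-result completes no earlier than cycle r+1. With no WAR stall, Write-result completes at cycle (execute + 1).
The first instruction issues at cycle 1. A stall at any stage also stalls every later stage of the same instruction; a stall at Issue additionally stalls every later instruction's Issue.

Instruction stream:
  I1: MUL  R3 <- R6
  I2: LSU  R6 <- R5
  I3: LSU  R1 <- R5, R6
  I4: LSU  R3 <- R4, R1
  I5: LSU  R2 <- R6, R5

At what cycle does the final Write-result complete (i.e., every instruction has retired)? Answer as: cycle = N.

c1: issue I1 (MUL)
c2: I1 read-ops; issue I2 (LSU)
c3: I2 read-ops
c4: I2 finished on LSU
c5: I2→R6
c6: issue I3 (LSU)
c7: I3 read-ops
c8: I1 finished on MUL; I3 finished on LSU
c9: I1→R3; I3→R1
c10: issue I4 (LSU)
c11: I4 read-ops
c12: I4 finished on LSU
c13: I4→R3
c14: issue I5 (LSU)
c15: I5 read-ops
c16: I5 finished on LSU
c17: I5→R2

cycle = 17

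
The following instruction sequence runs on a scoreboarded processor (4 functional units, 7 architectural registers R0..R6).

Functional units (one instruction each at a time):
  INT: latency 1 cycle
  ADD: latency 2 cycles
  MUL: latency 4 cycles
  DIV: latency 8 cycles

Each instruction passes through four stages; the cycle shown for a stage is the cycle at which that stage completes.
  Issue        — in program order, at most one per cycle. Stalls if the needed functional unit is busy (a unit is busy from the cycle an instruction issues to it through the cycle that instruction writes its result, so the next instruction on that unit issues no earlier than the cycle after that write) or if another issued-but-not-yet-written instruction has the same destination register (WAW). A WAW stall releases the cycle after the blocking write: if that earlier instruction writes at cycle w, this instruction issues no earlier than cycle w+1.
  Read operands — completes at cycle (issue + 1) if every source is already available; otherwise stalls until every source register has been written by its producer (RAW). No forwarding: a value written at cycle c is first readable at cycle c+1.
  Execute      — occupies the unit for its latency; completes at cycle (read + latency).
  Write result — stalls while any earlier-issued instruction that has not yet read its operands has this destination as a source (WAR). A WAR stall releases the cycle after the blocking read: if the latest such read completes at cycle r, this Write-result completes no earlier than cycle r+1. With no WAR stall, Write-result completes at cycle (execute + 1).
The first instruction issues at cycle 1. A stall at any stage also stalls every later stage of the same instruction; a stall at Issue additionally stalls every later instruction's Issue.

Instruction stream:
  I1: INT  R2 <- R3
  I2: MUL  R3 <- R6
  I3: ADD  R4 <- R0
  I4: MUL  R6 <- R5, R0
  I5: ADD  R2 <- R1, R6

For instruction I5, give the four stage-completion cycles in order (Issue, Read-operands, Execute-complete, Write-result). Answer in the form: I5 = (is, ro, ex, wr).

c1: I1 dispatched to INT
c2: I1 operands ready · I2 dispatched to MUL
c3: I1 complete · I2 operands ready · I3 dispatched to ADD
c4: R2←I1 · I3 operands ready
c6: I3 complete
c7: I2 complete · R4←I3
c8: R3←I2
c9: I4 dispatched to MUL
c10: I4 operands ready · I5 dispatched to ADD
c14: I4 complete
c15: R6←I4
c16: I5 operands ready
c18: I5 complete
c19: R2←I5

I5 = (10, 16, 18, 19)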